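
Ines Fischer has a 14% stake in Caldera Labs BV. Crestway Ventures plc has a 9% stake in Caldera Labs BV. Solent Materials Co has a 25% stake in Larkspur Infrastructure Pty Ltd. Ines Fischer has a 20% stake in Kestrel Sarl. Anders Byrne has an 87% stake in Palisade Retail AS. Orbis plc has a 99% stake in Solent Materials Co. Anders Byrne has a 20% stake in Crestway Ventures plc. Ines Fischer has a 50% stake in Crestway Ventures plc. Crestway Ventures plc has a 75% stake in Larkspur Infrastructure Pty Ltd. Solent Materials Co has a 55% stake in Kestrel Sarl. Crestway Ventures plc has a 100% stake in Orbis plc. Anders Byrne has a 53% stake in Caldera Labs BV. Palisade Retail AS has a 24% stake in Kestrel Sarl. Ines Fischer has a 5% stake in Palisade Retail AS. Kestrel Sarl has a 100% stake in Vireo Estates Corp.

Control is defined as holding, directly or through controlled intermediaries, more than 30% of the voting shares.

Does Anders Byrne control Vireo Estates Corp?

No

Anders holds 87% of Palisade, so Anders controls Palisade.
Anders holds 53% of Caldera, so Anders controls Caldera.
Neither Anders nor any entity Anders controls holds any voting interest in Vireo.
So Anders does not control Vireo.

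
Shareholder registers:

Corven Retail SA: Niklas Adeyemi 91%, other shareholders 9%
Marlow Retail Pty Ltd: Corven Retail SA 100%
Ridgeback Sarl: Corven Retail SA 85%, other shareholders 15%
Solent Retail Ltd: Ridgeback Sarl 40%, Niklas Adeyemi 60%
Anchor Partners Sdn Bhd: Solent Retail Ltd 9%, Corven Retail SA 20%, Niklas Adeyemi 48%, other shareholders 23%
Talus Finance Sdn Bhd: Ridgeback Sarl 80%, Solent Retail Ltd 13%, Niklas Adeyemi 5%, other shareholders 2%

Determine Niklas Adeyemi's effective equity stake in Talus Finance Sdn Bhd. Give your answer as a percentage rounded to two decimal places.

Niklas reaches Talus along 4 paths.
Via Corven → Ridgeback: 91% × 85% × 80% = 61.88%.
Via Corven → Ridgeback → Solent: 91% × 85% × 40% × 13% = 4.0222%.
Via Solent: 60% × 13% = 7.8%.
Direct stake: 5% = 5%.
Total: 61.88% + 4.0222% + 7.8% + 5% = 78.7022%.
Rounded: 78.70%.

78.70%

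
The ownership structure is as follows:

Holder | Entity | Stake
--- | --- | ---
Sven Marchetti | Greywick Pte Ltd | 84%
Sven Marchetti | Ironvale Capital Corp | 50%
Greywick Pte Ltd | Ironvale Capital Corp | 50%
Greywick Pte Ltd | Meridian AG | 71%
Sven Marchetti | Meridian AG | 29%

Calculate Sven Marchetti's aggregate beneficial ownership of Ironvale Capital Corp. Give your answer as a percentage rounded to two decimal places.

Sven reaches Ironvale along 2 paths.
Direct stake: 50% = 50%.
Via Greywick: 84% × 50% = 42%.
Total: 50% + 42% = 92%.
Rounded: 92.00%.

92.00%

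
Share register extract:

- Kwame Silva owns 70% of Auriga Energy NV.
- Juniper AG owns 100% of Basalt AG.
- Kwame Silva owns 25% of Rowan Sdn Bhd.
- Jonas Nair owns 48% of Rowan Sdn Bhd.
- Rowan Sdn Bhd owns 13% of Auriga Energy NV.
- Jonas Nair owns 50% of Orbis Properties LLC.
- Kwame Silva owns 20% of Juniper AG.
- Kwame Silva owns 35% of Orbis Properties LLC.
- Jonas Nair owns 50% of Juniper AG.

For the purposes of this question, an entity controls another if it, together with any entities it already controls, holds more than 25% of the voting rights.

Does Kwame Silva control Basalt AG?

No

Kwame holds 35% of Orbis, so Kwame controls Orbis.
Kwame holds 70% of Auriga, so Kwame controls Auriga.
Neither Kwame nor any entity Kwame controls holds any voting interest in Basalt.
So Kwame does not control Basalt.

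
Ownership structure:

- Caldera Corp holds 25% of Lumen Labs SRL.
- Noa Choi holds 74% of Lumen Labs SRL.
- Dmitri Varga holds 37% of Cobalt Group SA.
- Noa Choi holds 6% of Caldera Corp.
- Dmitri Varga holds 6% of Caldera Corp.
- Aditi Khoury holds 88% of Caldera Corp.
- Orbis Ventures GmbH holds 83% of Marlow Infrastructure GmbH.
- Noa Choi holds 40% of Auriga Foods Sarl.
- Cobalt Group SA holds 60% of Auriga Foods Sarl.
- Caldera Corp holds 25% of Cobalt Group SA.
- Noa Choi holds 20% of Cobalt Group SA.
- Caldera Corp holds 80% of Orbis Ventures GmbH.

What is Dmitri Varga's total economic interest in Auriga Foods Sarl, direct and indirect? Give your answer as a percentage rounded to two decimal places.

Dmitri reaches Auriga along 2 paths.
Via Cobalt: 37% × 60% = 22.2%.
Via Caldera → Cobalt: 6% × 25% × 60% = 0.9%.
Total: 22.2% + 0.9% = 23.1%.
Rounded: 23.10%.

23.10%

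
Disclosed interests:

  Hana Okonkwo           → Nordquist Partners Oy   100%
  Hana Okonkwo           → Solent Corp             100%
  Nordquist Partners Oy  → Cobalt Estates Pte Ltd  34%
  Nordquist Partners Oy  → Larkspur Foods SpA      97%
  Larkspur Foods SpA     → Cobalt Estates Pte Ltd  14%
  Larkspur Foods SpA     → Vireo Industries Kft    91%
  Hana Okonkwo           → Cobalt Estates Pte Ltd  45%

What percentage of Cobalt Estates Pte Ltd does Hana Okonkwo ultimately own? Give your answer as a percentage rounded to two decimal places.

Hana reaches Cobalt along 3 paths.
Direct stake: 45% = 45%.
Via Nordquist → Larkspur: 100% × 97% × 14% = 13.58%.
Via Nordquist: 100% × 34% = 34%.
Total: 45% + 13.58% + 34% = 92.58%.

92.58%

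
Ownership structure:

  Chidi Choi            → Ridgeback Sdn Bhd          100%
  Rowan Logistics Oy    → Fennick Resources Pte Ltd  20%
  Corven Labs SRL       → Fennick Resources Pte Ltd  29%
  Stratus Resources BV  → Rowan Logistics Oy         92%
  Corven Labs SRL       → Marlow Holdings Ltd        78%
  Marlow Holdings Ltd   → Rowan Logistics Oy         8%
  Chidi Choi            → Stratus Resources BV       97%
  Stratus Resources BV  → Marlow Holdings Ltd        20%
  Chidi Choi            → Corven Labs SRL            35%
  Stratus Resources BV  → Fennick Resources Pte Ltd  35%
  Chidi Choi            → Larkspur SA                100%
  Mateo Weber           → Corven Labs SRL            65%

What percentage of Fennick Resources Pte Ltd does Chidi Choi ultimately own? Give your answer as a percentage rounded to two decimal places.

Chidi reaches Fennick along 5 paths.
Via Stratus: 97% × 35% = 33.95%.
Via Corven: 35% × 29% = 10.15%.
Via Stratus → Rowan: 97% × 92% × 20% = 17.848%.
Via Corven → Marlow → Rowan: 35% × 78% × 8% × 20% = 0.4368%.
Via Stratus → Marlow → Rowan: 97% × 20% × 8% × 20% = 0.3104%.
Total: 33.95% + 10.15% + 17.848% + 0.4368% + 0.3104% = 62.6952%.
Rounded: 62.70%.

62.70%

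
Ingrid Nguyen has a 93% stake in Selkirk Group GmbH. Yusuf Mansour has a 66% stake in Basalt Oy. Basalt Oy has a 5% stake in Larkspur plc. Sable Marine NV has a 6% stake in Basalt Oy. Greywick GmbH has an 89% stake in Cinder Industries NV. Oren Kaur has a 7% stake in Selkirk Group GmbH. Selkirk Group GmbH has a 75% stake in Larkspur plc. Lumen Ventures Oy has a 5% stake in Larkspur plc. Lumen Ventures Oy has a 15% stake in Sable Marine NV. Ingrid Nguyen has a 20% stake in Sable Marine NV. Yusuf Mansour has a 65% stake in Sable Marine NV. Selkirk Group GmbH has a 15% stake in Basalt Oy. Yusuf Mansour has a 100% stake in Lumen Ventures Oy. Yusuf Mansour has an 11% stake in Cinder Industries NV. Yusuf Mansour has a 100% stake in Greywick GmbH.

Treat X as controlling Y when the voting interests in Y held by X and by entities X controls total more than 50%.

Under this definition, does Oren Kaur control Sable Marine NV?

No

Oren's largest direct stake is 7% in Selkirk, which does not meet the threshold, so Oren controls no company.
Neither Oren nor any entity Oren controls holds any voting interest in Sable.
So Oren does not control Sable.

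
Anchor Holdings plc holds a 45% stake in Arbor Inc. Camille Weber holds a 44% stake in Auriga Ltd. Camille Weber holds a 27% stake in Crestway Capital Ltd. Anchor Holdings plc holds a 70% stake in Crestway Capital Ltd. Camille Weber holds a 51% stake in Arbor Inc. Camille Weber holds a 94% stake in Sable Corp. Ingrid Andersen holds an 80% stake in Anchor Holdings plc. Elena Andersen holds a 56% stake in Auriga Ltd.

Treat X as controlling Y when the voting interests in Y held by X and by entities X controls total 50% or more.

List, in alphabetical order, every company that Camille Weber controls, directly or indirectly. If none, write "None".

Arbor Inc, Sable Corp

Camille holds 94% of Sable, so Camille controls Sable.
Camille holds 51% of Arbor, so Camille controls Arbor.
No other company's threshold is met.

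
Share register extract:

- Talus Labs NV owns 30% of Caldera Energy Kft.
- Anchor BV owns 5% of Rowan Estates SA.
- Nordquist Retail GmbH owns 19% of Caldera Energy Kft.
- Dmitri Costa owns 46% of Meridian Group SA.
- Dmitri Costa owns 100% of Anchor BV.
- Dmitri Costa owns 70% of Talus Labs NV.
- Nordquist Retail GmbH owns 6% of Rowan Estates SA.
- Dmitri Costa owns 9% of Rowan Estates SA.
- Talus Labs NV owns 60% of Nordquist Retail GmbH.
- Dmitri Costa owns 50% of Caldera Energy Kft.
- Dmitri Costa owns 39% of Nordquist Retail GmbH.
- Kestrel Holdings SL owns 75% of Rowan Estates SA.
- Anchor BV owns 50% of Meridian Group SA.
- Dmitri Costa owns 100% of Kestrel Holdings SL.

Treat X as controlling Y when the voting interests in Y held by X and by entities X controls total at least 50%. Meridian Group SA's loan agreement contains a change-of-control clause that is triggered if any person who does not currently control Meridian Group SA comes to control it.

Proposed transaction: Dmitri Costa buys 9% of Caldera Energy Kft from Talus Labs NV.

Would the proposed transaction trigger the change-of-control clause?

No

The purchase adds only to Dmitri's holdings (Talus's stake shrinks), so Dmitri is the only person who could newly come to control Meridian.
Dmitri holds 100% of Anchor, so Dmitri controls Anchor.
Dmitri and Anchor together hold 46% + 50% = 96% of Meridian, so Dmitri controls Meridian.
So Dmitri already controls Meridian before the transaction.
After the purchase, Dmitri's direct stake in Caldera rises to 50% + 9% = 59%, and Talus's stake falls to 21%.
Dmitri controlled Meridian already, so this is not a new person acquiring control; every other person's position is unchanged or reduced.
No new person acquires control, so the clause is not triggered.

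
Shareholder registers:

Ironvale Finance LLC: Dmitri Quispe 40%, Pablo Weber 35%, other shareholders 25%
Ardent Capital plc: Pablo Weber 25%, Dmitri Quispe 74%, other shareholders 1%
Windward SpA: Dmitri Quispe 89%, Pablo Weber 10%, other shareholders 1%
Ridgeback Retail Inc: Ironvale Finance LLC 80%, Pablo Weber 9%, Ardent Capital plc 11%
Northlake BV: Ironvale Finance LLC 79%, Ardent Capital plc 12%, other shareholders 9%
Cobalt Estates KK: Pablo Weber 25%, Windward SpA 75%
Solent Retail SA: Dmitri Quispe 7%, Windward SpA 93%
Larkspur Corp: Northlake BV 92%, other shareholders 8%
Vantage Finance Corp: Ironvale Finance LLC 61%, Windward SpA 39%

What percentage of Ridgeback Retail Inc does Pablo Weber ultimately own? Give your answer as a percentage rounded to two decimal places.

39.75%

Pablo reaches Ridgeback along 3 paths.
Via Ironvale: 35% × 80% = 28%.
Direct stake: 9% = 9%.
Via Ardent: 25% × 11% = 2.75%.
Total: 28% + 9% + 2.75% = 39.75%.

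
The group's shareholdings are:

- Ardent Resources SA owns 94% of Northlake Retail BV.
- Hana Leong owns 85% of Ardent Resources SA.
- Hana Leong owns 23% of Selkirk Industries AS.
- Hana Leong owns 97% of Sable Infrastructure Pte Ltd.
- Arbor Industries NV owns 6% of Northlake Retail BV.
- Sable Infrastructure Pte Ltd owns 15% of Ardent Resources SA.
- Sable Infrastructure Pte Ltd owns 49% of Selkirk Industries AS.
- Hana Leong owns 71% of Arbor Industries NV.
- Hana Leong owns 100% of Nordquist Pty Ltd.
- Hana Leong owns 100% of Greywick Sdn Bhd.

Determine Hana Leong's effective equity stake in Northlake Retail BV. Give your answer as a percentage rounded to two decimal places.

97.84%

Hana reaches Northlake along 3 paths.
Via Arbor: 71% × 6% = 4.26%.
Via Sable → Ardent: 97% × 15% × 94% = 13.677%.
Via Ardent: 85% × 94% = 79.9%.
Total: 4.26% + 13.677% + 79.9% = 97.837%.
Rounded: 97.84%.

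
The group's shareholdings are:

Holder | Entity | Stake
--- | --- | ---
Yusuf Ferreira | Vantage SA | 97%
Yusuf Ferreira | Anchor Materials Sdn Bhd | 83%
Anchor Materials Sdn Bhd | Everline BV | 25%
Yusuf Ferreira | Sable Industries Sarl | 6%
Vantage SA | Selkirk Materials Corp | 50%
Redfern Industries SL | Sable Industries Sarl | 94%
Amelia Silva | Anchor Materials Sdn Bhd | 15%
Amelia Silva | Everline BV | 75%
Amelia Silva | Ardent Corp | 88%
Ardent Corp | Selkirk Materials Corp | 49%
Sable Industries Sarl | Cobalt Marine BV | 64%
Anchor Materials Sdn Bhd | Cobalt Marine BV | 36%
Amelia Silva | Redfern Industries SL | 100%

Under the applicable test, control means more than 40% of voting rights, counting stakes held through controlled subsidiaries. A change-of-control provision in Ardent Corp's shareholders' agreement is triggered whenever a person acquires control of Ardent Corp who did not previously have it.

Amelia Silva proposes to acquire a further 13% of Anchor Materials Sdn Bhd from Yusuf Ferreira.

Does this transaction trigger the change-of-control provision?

No

The purchase adds only to Amelia's holdings (Yusuf's stake shrinks), so Amelia is the only person who could newly come to control Ardent.
Amelia holds 88% of Ardent, so Amelia controls Ardent.
So Amelia already controls Ardent before the transaction.
After the purchase, Amelia's direct stake in Anchor rises to 15% + 13% = 28%, and Yusuf's stake falls to 70%.
Amelia controlled Ardent already, so this is not a new person acquiring control; every other person's position is unchanged or reduced.
No new person acquires control, so the clause is not triggered.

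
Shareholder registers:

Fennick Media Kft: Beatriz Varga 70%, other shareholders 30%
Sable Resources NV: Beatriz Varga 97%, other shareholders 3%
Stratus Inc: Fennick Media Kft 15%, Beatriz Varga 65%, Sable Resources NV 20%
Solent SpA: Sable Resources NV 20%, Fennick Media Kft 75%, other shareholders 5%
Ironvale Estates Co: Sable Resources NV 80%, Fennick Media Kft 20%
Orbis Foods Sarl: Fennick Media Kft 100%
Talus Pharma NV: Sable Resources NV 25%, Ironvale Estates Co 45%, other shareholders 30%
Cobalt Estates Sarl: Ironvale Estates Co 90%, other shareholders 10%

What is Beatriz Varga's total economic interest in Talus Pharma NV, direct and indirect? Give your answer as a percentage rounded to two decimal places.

Beatriz reaches Talus along 3 paths.
Via Sable: 97% × 25% = 24.25%.
Via Sable → Ironvale: 97% × 80% × 45% = 34.92%.
Via Fennick → Ironvale: 70% × 20% × 45% = 6.3%.
Total: 24.25% + 34.92% + 6.3% = 65.47%.

65.47%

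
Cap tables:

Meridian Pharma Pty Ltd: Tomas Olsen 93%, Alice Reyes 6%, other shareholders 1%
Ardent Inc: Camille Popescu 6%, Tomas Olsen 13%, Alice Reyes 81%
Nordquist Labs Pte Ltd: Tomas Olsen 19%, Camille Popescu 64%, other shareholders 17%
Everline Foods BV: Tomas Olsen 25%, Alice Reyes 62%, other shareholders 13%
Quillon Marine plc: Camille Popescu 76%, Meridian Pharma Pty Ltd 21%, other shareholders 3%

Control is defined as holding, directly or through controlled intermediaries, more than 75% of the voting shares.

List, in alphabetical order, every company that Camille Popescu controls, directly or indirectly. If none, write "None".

Camille holds 76% of Quillon, so Camille controls Quillon.
No other company's threshold is met.

Quillon Marine plc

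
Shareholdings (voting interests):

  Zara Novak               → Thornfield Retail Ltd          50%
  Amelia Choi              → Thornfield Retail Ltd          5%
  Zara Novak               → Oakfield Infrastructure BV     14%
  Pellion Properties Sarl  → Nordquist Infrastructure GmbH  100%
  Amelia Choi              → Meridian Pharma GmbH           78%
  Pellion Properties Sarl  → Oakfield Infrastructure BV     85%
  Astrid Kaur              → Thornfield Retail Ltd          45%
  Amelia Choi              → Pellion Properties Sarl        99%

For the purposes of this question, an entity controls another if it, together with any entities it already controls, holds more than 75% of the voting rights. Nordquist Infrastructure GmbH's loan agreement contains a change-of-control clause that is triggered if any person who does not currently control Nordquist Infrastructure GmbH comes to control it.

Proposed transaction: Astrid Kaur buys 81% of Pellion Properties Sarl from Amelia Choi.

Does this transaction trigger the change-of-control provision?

Yes

The purchase adds only to Astrid's holdings (Amelia's stake shrinks), so Astrid is the only person who could newly come to control Nordquist.
Astrid's largest direct stake is 45% in Thornfield, which does not meet the threshold, so Astrid controls no company.
Neither Astrid nor any entity Astrid controls holds any voting interest in Nordquist.
So before the transaction, Astrid does not control Nordquist.
After the purchase, Astrid holds 81% of Pellion directly, and Amelia's stake falls to 18%.
Astrid holds 81% of Pellion, so Astrid controls Pellion.
Pellion holds 100% of Nordquist, so Astrid controls Nordquist.
Astrid did not control Nordquist before and does after, so the clause is triggered.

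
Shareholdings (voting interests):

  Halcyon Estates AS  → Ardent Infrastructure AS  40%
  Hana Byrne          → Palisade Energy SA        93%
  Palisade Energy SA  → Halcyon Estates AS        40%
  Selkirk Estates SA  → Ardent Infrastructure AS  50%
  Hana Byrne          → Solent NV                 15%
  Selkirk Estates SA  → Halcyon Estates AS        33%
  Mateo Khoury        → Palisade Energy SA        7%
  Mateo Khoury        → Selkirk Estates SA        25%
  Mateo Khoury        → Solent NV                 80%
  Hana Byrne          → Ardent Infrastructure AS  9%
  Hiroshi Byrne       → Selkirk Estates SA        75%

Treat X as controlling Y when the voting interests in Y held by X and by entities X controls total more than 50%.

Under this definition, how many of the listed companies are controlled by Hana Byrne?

1

Hana holds 93% of Palisade, so Hana controls Palisade.
No other company's threshold is met.
Hana controls 1 company.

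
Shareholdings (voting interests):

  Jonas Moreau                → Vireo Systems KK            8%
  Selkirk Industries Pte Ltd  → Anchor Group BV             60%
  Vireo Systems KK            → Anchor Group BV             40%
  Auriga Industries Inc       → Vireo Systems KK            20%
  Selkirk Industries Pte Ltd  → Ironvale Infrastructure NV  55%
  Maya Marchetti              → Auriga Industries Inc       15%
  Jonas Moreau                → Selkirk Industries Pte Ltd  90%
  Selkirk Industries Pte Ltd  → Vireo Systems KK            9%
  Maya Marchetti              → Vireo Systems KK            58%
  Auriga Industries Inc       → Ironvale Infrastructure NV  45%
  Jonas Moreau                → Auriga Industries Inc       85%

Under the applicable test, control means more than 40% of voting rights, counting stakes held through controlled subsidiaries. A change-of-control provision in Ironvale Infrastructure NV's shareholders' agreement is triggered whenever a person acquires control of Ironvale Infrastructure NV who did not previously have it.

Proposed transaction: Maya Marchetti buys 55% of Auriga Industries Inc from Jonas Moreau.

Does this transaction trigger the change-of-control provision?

Yes

The purchase adds only to Maya's holdings (Jonas's stake shrinks), so Maya is the only person who could newly come to control Ironvale.
Maya holds 58% of Vireo, so Maya controls Vireo.
Neither Maya nor any entity Maya controls holds any voting interest in Ironvale.
So before the transaction, Maya does not control Ironvale.
After the purchase, Maya's direct stake in Auriga rises to 15% + 55% = 70%, and Jonas's stake falls to 30%.
Maya holds 70% of Auriga, so Maya controls Auriga.
Auriga holds 45% of Ironvale, so Maya controls Ironvale.
Maya did not control Ironvale before and does after, so the clause is triggered.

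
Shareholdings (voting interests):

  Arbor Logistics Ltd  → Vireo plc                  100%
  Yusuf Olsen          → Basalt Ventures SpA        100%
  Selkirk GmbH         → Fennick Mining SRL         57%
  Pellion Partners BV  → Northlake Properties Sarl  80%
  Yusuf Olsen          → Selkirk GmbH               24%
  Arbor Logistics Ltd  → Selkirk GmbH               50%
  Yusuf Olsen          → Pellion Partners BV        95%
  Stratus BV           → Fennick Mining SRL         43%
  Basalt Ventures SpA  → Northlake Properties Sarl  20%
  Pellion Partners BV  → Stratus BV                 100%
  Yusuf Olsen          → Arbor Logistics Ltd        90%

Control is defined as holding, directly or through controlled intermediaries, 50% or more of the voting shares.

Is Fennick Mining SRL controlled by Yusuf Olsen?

Yusuf holds 90% of Arbor, so Yusuf controls Arbor.
Arbor and Yusuf together hold 50% + 24% = 74% of Selkirk, so Yusuf controls Selkirk.
Yusuf holds 95% of Pellion, so Yusuf controls Pellion.
Pellion holds 100% of Stratus, so Yusuf controls Stratus.
Selkirk and Stratus together hold 57% + 43% = 100% of Fennick, so Yusuf controls Fennick.

Yes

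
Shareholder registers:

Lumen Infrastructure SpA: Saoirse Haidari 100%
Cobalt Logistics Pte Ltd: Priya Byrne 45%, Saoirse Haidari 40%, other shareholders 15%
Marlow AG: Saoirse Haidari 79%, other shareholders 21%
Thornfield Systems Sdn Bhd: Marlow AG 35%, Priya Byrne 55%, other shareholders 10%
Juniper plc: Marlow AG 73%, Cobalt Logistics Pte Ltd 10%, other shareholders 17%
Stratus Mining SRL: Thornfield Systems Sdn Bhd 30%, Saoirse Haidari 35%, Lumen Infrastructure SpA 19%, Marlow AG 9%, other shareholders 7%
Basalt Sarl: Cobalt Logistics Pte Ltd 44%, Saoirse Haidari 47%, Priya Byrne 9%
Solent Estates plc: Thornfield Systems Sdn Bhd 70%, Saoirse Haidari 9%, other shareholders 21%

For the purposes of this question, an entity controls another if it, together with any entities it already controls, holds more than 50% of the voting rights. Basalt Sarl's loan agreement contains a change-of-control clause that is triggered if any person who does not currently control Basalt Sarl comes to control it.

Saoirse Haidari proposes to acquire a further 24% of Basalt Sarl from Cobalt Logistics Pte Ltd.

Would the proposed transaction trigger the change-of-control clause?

Yes

The purchase adds only to Saoirse's holdings (Cobalt's stake shrinks), so Saoirse is the only person who could newly come to control Basalt.
Saoirse holds 100% of Lumen, so Saoirse controls Lumen.
Saoirse holds 79% of Marlow, so Saoirse controls Marlow.
Marlow holds 73% of Juniper, so Saoirse controls Juniper.
Saoirse and Lumen and Marlow together hold 35% + 19% + 9% = 63% of Stratus, so Saoirse controls Stratus.
In Basalt, Saoirse's side holds only 47%, not > 50%.
So before the transaction, Saoirse does not control Basalt.
After the purchase, Saoirse's direct stake in Basalt rises to 47% + 24% = 71%, and Cobalt's stake falls to 20%.
Saoirse holds 71% of Basalt, so Saoirse controls Basalt.
Saoirse did not control Basalt before and does after, so the clause is triggered.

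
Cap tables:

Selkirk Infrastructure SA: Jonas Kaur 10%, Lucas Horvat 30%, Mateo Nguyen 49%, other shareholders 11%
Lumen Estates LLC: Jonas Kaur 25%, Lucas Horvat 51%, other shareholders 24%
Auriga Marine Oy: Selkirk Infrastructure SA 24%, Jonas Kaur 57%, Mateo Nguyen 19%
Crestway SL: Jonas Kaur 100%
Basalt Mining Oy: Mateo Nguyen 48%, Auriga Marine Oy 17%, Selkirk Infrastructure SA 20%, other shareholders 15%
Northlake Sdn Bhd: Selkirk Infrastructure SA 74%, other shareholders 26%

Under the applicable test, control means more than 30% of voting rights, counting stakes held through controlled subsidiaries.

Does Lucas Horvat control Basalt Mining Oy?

Lucas holds 51% of Lumen, so Lucas controls Lumen.
Neither Lucas nor any entity Lucas controls holds any voting interest in Basalt.
So Lucas does not control Basalt.

No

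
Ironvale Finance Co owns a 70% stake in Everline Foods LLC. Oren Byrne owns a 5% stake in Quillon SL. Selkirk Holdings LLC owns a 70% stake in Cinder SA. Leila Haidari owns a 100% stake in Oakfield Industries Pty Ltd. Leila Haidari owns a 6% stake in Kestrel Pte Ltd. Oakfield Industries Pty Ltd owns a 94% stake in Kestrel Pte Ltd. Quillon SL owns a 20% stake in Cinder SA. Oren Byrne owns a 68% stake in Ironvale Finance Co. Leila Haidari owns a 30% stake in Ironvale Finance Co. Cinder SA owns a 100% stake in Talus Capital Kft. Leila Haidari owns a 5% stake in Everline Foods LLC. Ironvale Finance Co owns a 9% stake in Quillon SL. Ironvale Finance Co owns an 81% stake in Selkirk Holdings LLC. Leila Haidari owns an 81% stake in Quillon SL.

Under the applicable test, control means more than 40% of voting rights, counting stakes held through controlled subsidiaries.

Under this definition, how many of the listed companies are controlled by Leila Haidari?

3

Leila holds 81% of Quillon, so Leila controls Quillon.
Leila holds 100% of Oakfield, so Leila controls Oakfield.
Oakfield and Leila together hold 94% + 6% = 100% of Kestrel, so Leila controls Kestrel.
No other company's threshold is met.
Leila controls 3 companies.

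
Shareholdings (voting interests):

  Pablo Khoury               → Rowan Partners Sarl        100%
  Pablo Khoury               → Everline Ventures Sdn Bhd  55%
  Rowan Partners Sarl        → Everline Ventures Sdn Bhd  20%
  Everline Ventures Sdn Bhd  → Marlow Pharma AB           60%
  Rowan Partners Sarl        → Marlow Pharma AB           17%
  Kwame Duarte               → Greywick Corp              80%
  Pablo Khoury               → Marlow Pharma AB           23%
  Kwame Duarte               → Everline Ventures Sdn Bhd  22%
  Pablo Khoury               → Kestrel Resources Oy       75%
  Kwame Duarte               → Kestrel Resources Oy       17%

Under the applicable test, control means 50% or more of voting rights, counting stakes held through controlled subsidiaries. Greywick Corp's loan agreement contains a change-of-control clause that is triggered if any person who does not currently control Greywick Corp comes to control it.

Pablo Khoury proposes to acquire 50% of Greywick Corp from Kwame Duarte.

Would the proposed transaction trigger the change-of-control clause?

The purchase adds only to Pablo's holdings (Kwame's stake shrinks), so Pablo is the only person who could newly come to control Greywick.
Pablo holds 100% of Rowan, so Pablo controls Rowan.
Pablo holds 75% of Kestrel, so Pablo controls Kestrel.
Pablo and Rowan together hold 55% + 20% = 75% of Everline, so Pablo controls Everline.
Rowan and Pablo and Everline together hold 17% + 23% + 60% = 100% of Marlow, so Pablo controls Marlow.
Neither Pablo nor any entity Pablo controls holds any voting interest in Greywick.
So before the transaction, Pablo does not control Greywick.
After the purchase, Pablo holds 50% of Greywick directly, and Kwame's stake falls to 30%.
Pablo holds 50% of Greywick, so Pablo controls Greywick.
Pablo did not control Greywick before and does after, so the clause is triggered.

Yes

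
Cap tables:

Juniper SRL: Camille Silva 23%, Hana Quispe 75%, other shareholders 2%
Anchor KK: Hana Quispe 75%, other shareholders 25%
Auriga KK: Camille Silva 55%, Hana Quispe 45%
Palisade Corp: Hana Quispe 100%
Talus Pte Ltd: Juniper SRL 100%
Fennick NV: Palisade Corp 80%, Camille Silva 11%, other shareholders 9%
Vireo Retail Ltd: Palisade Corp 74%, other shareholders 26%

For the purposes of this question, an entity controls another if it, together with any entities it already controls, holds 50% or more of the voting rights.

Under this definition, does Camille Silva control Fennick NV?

Camille holds 55% of Auriga, so Camille controls Auriga.
In Fennick, Camille's side holds only 11%, not ≥ 50%.
So Camille does not control Fennick.

No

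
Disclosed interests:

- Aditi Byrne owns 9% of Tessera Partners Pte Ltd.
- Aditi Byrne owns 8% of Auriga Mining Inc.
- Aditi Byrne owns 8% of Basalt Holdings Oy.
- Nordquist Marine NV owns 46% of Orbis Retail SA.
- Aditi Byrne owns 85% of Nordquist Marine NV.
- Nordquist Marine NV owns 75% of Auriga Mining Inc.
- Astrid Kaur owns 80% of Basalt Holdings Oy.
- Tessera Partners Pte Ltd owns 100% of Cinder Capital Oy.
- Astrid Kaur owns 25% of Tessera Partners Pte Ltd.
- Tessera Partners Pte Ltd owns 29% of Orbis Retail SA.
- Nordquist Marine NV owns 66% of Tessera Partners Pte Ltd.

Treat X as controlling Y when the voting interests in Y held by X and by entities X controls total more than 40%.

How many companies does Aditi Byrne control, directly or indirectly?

Aditi holds 85% of Nordquist, so Aditi controls Nordquist.
Aditi and Nordquist together hold 9% + 66% = 75% of Tessera, so Aditi controls Tessera.
Tessera and Nordquist together hold 29% + 46% = 75% of Orbis, so Aditi controls Orbis.
Tessera holds 100% of Cinder, so Aditi controls Cinder.
Nordquist and Aditi together hold 75% + 8% = 83% of Auriga, so Aditi controls Auriga.
No other company's threshold is met.
Aditi controls 5 companies.

5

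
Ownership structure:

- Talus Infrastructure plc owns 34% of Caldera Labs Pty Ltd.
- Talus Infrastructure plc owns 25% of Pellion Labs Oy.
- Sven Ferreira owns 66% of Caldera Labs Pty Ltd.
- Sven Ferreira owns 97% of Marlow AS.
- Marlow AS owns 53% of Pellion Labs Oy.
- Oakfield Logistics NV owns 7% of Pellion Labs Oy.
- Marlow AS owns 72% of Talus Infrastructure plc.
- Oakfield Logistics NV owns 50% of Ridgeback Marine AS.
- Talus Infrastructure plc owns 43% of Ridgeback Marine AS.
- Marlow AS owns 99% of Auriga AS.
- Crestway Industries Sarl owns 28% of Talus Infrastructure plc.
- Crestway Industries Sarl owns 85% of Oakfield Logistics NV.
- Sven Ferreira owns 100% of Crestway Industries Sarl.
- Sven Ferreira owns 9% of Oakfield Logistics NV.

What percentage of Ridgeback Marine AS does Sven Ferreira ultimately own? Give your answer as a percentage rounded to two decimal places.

Sven reaches Ridgeback along 4 paths.
Via Oakfield: 9% × 50% = 4.5%.
Via Crestway → Oakfield: 100% × 85% × 50% = 42.5%.
Via Marlow → Talus: 97% × 72% × 43% = 30.0312%.
Via Crestway → Talus: 100% × 28% × 43% = 12.04%.
Total: 4.5% + 42.5% + 30.0312% + 12.04% = 89.0712%.
Rounded: 89.07%.

89.07%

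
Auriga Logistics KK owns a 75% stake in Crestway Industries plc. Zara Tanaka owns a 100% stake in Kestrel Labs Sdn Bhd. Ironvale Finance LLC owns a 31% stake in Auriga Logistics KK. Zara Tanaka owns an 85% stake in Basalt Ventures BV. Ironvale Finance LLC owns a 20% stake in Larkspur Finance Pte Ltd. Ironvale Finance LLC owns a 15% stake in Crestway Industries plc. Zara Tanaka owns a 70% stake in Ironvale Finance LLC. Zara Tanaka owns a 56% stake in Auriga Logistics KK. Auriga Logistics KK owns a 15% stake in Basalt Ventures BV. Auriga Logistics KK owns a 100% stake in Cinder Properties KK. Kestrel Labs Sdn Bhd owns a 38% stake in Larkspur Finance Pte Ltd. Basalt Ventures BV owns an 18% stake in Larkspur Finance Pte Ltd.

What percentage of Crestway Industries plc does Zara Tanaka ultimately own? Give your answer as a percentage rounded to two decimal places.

Zara reaches Crestway along 3 paths.
Via Ironvale: 70% × 15% = 10.5%.
Via Auriga: 56% × 75% = 42%.
Via Ironvale → Auriga: 70% × 31% × 75% = 16.275%.
Total: 10.5% + 42% + 16.275% = 68.775%.
Rounded: 68.78%.

68.78%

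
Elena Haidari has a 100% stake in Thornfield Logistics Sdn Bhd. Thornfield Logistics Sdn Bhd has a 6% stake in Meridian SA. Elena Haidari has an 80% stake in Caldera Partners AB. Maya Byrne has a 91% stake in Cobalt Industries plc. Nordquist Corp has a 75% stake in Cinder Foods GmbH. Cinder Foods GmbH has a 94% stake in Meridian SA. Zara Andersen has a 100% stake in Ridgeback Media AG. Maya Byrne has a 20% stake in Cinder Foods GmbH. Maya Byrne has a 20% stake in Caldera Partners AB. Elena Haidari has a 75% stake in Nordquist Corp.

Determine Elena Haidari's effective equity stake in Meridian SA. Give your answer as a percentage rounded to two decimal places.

58.88%

Elena reaches Meridian along 2 paths.
Via Nordquist → Cinder: 75% × 75% × 94% = 52.875%.
Via Thornfield: 100% × 6% = 6%.
Total: 52.875% + 6% = 58.875%.
Rounded: 58.88%.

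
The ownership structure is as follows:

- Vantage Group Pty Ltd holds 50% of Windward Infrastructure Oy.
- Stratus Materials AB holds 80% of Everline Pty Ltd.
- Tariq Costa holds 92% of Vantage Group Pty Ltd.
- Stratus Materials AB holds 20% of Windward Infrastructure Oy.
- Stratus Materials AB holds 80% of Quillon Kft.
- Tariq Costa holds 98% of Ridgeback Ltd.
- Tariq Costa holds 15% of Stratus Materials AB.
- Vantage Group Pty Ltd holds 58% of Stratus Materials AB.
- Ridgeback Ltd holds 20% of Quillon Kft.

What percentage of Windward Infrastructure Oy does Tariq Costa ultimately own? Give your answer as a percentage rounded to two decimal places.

Tariq reaches Windward along 3 paths.
Via Vantage: 92% × 50% = 46%.
Via Vantage → Stratus: 92% × 58% × 20% = 10.672%.
Via Stratus: 15% × 20% = 3%.
Total: 46% + 10.672% + 3% = 59.672%.
Rounded: 59.67%.

59.67%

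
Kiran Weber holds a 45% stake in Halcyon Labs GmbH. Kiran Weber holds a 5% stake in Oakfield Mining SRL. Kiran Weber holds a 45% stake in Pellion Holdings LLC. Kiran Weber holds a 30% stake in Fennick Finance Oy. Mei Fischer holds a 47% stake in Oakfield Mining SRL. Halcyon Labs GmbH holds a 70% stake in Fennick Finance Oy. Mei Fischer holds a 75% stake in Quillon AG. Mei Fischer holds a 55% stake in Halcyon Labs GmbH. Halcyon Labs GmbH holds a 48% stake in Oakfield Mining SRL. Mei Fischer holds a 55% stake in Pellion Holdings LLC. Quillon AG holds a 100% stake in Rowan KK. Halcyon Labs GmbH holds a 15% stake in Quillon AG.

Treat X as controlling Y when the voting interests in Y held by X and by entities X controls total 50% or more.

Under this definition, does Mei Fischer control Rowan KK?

Yes

Mei holds 55% of Halcyon, so Mei controls Halcyon.
Mei and Halcyon together hold 75% + 15% = 90% of Quillon, so Mei controls Quillon.
Quillon holds 100% of Rowan, so Mei controls Rowan.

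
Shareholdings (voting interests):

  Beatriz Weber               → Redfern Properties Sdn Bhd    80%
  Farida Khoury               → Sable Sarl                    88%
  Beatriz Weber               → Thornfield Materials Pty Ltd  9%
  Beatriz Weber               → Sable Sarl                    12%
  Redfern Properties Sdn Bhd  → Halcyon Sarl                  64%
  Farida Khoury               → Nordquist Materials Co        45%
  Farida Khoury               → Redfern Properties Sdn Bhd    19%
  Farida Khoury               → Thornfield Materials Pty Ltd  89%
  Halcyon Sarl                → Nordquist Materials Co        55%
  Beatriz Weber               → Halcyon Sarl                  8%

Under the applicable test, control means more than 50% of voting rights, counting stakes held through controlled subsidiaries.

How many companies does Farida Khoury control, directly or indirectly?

2

Farida holds 89% of Thornfield, so Farida controls Thornfield.
Farida holds 88% of Sable, so Farida controls Sable.
No other company's threshold is met.
Farida controls 2 companies.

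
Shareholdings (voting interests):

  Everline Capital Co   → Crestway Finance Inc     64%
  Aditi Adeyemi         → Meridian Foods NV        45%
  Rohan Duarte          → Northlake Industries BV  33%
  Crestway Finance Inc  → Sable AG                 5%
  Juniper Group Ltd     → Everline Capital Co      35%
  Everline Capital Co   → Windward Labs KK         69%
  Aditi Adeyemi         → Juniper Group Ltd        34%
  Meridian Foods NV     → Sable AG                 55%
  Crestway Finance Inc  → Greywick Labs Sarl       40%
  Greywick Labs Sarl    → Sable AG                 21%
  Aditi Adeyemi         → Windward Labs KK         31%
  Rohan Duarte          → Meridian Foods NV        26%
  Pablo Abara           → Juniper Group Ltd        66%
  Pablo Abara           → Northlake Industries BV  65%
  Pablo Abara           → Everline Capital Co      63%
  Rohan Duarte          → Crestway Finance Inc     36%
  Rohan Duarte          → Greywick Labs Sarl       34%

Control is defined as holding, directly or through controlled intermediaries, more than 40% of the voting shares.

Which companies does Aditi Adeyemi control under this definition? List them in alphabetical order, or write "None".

Aditi holds 45% of Meridian, so Aditi controls Meridian.
Meridian holds 55% of Sable, so Aditi controls Sable.
No other company's threshold is met.

Meridian Foods NV, Sable AG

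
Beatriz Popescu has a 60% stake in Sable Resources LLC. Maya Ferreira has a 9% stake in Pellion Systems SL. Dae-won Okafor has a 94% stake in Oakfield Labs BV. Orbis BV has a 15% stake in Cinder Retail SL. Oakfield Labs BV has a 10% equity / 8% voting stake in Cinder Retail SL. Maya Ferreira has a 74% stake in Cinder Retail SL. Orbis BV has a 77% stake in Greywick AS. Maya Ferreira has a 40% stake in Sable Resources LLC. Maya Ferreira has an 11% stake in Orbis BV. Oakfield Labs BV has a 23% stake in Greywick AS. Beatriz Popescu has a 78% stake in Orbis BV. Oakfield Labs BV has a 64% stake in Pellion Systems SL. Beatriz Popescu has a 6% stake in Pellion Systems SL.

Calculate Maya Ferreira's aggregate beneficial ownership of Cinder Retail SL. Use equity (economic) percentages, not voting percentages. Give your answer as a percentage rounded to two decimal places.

Maya reaches Cinder along 2 paths.
Via Orbis: 11% × 15% = 1.65%.
Direct stake: 74% = 74%.
Total: 1.65% + 74% = 75.65%.

75.65%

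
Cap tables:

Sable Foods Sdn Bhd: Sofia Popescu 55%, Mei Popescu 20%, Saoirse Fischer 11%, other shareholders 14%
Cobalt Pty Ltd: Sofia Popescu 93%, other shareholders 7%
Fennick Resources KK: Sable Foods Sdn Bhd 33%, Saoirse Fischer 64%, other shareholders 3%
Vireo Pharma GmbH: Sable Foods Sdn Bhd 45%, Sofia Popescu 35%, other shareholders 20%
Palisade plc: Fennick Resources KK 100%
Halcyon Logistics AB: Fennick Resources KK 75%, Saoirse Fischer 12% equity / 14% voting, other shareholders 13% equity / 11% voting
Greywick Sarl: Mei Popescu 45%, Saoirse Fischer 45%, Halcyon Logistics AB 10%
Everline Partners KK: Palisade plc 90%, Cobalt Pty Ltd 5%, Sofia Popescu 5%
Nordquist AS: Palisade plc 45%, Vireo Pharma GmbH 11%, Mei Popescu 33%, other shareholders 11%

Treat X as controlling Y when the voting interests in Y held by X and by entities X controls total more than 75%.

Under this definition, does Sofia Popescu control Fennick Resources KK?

No

Sofia holds 93% of Cobalt, so Sofia controls Cobalt.
Neither Sofia nor any entity Sofia controls holds any voting interest in Fennick.
So Sofia does not control Fennick.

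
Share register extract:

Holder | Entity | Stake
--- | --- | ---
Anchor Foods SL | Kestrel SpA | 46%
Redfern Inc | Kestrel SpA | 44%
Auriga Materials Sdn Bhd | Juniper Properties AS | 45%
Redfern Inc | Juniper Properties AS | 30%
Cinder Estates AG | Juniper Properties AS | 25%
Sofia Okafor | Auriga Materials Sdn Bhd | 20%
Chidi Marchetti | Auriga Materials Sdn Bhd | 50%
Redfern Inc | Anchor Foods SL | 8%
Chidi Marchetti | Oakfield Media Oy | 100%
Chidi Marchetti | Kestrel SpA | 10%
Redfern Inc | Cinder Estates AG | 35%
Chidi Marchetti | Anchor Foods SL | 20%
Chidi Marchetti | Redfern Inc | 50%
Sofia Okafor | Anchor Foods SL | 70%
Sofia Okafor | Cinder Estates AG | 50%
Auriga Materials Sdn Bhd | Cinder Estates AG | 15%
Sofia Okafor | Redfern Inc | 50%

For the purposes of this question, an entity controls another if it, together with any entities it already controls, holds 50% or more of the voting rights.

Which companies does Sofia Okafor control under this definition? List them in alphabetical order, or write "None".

Sofia holds 50% of Redfern, so Sofia controls Redfern.
Sofia and Redfern together hold 70% + 8% = 78% of Anchor, so Sofia controls Anchor.
Redfern and Sofia together hold 35% + 50% = 85% of Cinder, so Sofia controls Cinder.
Anchor and Redfern together hold 46% + 44% = 90% of Kestrel, so Sofia controls Kestrel.
Cinder and Redfern together hold 25% + 30% = 55% of Juniper, so Sofia controls Juniper.
No other company's threshold is met.

Anchor Foods SL, Cinder Estates AG, Juniper Properties AS, Kestrel SpA, Redfern Inc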